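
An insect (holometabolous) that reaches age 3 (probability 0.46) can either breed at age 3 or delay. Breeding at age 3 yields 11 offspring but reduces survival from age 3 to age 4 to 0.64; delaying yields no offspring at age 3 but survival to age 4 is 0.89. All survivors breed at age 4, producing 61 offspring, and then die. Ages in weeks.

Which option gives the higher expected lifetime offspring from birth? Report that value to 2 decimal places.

24.97

breed at age 3: R₀ = 0.46 × (11 + 0.64 × 61) = 0.46 × 50.0400 = 23.0184
delay to age 4: R₀ = 0.46 × (0.89 × 61) = 0.46 × 54.2900 = 24.9734
Higher: delay to age 4 (24.9734).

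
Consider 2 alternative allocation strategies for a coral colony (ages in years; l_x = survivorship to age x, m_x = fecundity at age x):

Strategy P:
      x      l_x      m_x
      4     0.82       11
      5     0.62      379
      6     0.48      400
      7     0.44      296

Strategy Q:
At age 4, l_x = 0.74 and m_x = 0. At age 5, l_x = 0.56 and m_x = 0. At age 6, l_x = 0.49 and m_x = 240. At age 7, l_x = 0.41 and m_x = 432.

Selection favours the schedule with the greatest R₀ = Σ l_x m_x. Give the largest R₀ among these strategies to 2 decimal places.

566.24

Strategy P: R₀ = 0.82×11 + 0.62×379 + 0.48×400 + 0.44×296 = 566.2400
Strategy Q: R₀ = 0.74×0 + 0.56×0 + 0.49×240 + 0.41×432 = 294.7200
Highest R₀: strategy P with 566.2400.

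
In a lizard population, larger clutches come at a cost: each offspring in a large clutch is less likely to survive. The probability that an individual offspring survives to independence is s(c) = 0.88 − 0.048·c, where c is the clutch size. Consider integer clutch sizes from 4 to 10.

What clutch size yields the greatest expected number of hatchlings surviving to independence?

Expected hatchlings surviving to independence = c × s(c):
  c=4: 4 × 0.688 = 2.752
  c=5: 5 × 0.640 = 3.200
  c=6: 6 × 0.592 = 3.552
  c=7: 7 × 0.544 = 3.808
  c=8: 8 × 0.496 = 3.968
  c=9: 9 × 0.448 = 4.032
  c=10: 10 × 0.400 = 4.000
Maximum at c = 9 (4.032 hatchlings surviving to independence).

9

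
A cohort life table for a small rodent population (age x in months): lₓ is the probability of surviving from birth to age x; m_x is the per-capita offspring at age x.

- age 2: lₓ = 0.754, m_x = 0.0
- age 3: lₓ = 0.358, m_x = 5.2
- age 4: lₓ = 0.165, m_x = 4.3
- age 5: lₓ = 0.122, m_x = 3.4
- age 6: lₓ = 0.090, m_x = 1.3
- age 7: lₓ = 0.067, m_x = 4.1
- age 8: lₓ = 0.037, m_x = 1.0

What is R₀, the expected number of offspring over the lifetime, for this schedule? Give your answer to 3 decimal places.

R₀ = Σ lₓ m_x:
  age 2: 0.754 × 0.0 = 0.0000
  age 3: 0.358 × 5.2 = 1.8616
  age 4: 0.165 × 4.3 = 0.7095
  age 5: 0.122 × 3.4 = 0.4148
  age 6: 0.090 × 1.3 = 0.1170
  age 7: 0.067 × 4.1 = 0.2747
  age 8: 0.037 × 1.0 = 0.0370
R₀ = 0.0000 + 1.8616 + 0.7095 + 0.4148 + 0.1170 + 0.2747 + 0.0370 = 3.4146

3.415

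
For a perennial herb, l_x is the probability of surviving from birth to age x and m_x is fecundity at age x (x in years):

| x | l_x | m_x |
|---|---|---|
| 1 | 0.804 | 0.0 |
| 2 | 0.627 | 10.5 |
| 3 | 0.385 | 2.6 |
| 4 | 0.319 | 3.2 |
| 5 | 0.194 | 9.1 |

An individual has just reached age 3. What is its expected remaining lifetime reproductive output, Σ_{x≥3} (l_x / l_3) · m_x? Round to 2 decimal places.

l_3 = 0.385. Conditional survival from age 3 to x is l_x / l_3.
  x=3: (0.385/0.385) × 2.6 = 2.6000
  x=4: (0.319/0.385) × 3.2 = 2.6514
  x=5: (0.194/0.385) × 9.1 = 4.5855
Sum = 2.6000 + 2.6514 + 4.5855 = 9.8369

9.84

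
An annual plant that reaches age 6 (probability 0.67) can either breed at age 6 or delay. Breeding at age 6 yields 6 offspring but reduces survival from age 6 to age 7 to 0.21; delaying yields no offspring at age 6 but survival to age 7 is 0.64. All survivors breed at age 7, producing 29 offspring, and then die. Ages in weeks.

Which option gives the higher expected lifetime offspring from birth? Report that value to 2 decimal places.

12.44

breed at age 6: R₀ = 0.67 × (6 + 0.21 × 29) = 0.67 × 12.0900 = 8.1003
delay to age 7: R₀ = 0.67 × (0.64 × 29) = 0.67 × 18.5600 = 12.4352
Higher: delay to age 7 (12.4352).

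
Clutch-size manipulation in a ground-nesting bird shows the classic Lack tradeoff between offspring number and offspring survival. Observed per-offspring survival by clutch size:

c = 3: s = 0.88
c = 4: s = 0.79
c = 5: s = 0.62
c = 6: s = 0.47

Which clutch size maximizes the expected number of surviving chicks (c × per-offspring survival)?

4

Expected surviving chicks = c × s(c):
  c=3: 3 × 0.88 = 2.640
  c=4: 4 × 0.79 = 3.160
  c=5: 5 × 0.62 = 3.100
  c=6: 6 × 0.47 = 2.820
Maximum at c = 4 (3.160 surviving chicks).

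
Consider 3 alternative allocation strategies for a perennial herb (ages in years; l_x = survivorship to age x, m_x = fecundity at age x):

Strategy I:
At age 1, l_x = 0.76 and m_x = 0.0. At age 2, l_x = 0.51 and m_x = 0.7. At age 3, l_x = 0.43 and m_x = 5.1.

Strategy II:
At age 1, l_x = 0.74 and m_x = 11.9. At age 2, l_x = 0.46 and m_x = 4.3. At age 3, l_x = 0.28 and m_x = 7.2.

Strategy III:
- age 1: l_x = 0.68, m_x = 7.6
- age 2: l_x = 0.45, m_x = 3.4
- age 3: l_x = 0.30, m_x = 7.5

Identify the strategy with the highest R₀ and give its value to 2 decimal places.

Strategy I: R₀ = 0.76×0.0 + 0.51×0.7 + 0.43×5.1 = 2.5500
Strategy II: R₀ = 0.74×11.9 + 0.46×4.3 + 0.28×7.2 = 12.8000
Strategy III: R₀ = 0.68×7.6 + 0.45×3.4 + 0.30×7.5 = 8.9480
Highest R₀: strategy II with 12.8000.

12.80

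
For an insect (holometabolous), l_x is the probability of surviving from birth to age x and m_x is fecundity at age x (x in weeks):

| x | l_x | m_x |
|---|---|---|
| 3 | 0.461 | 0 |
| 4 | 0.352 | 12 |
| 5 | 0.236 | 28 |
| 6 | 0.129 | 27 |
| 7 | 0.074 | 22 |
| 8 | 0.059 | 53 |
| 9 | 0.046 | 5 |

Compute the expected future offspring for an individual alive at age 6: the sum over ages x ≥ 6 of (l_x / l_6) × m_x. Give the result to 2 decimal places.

l_6 = 0.129. Conditional survival from age 6 to x is l_x / l_6.
  x=6: (0.129/0.129) × 27 = 27.0000
  x=7: (0.074/0.129) × 22 = 12.6202
  x=8: (0.059/0.129) × 53 = 24.2403
  x=9: (0.046/0.129) × 5 = 1.7829
Sum = 27.0000 + 12.6202 + 24.2403 + 1.7829 = 65.6434

65.64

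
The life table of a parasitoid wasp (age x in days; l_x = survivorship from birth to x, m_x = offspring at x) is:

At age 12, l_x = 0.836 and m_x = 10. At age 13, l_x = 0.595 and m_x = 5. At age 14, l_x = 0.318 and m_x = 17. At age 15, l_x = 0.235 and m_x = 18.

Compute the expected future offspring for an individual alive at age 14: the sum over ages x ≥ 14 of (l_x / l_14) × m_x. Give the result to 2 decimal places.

l_14 = 0.318. Conditional survival from age 14 to x is l_x / l_14.
  x=14: (0.318/0.318) × 17 = 17.0000
  x=15: (0.235/0.318) × 18 = 13.3019
Sum = 17.0000 + 13.3019 = 30.3019

30.30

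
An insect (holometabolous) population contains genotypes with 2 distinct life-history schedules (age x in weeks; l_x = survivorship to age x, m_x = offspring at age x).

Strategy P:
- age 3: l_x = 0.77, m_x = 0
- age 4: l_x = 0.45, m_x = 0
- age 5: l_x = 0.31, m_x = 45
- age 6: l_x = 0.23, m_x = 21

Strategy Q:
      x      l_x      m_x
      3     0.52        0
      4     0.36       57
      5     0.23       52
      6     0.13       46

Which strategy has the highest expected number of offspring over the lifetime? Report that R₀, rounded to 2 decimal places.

38.46

Strategy P: R₀ = 0.77×0 + 0.45×0 + 0.31×45 + 0.23×21 = 18.7800
Strategy Q: R₀ = 0.52×0 + 0.36×57 + 0.23×52 + 0.13×46 = 38.4600
Highest R₀: strategy Q with 38.4600.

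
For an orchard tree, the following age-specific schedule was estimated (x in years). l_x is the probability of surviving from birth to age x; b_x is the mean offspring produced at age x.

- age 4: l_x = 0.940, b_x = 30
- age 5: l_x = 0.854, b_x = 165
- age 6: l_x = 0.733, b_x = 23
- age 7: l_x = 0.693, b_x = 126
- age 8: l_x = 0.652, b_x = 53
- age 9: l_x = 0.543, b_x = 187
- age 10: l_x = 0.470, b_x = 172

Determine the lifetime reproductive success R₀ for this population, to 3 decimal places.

R₀ = Σ l_x b_x:
  age 4: 0.940 × 30 = 28.2000
  age 5: 0.854 × 165 = 140.9100
  age 6: 0.733 × 23 = 16.8590
  age 7: 0.693 × 126 = 87.3180
  age 8: 0.652 × 53 = 34.5560
  age 9: 0.543 × 187 = 101.5410
  age 10: 0.470 × 172 = 80.8400
R₀ = 28.2000 + 140.9100 + 16.8590 + 87.3180 + 34.5560 + 101.5410 + 80.8400 = 490.2240

490.224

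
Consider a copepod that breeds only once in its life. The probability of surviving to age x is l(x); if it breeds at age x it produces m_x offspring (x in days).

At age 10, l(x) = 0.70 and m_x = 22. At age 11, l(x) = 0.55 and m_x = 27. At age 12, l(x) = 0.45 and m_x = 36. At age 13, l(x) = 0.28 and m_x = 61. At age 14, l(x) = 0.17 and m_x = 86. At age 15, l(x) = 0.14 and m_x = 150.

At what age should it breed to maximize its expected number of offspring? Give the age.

15

Expected offspring if breeding at age x = l(x) × m_x:
  age 10: 0.70 × 22 = 15.400
  age 11: 0.55 × 27 = 14.850
  age 12: 0.45 × 36 = 16.200
  age 13: 0.28 × 61 = 17.080
  age 14: 0.17 × 86 = 14.620
  age 15: 0.14 × 150 = 21.000
Maximum at age 15 (21.000).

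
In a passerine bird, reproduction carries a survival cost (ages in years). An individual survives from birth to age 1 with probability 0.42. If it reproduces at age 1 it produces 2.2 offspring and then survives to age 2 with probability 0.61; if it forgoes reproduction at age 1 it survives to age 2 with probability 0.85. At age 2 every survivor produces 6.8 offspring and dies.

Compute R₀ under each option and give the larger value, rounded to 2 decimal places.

breed at age 1: R₀ = 0.42 × (2.2 + 0.61 × 6.8) = 0.42 × 6.3480 = 2.6662
delay to age 2: R₀ = 0.42 × (0.85 × 6.8) = 0.42 × 5.7800 = 2.4276
Higher: breed at age 1 (2.6662).

2.67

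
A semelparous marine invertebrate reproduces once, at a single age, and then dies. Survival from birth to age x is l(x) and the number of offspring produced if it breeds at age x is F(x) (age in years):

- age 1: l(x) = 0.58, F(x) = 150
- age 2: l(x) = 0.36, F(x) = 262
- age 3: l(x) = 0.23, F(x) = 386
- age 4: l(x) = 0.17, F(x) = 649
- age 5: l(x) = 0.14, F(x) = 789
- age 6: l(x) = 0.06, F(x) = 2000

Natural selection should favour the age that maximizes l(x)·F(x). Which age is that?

Expected offspring if breeding at age x = l(x) × F(x):
  age 1: 0.58 × 150 = 87.000
  age 2: 0.36 × 262 = 94.320
  age 3: 0.23 × 386 = 88.780
  age 4: 0.17 × 649 = 110.330
  age 5: 0.14 × 789 = 110.460
  age 6: 0.06 × 2000 = 120.000
Maximum at age 6 (120.000).

6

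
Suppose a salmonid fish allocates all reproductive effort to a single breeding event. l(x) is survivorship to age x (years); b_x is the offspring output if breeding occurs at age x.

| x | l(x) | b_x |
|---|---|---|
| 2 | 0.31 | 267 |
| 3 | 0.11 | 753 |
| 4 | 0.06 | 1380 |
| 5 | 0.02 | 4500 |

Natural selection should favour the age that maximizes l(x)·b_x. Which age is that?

Expected offspring if breeding at age x = l(x) × b_x:
  age 2: 0.31 × 267 = 82.770
  age 3: 0.11 × 753 = 82.830
  age 4: 0.06 × 1380 = 82.800
  age 5: 0.02 × 4500 = 90.000
Maximum at age 5 (90.000).

5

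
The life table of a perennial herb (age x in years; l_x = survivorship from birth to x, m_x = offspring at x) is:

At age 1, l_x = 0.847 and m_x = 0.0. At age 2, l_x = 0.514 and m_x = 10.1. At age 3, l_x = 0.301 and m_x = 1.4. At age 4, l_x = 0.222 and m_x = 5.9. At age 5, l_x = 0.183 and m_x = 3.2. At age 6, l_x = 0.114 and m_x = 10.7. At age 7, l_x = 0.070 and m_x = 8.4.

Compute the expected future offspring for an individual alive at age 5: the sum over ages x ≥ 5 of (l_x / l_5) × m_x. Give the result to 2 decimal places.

l_5 = 0.183. Conditional survival from age 5 to x is l_x / l_5.
  x=5: (0.183/0.183) × 3.2 = 3.2000
  x=6: (0.114/0.183) × 10.7 = 6.6656
  x=7: (0.070/0.183) × 8.4 = 3.2131
Sum = 3.2000 + 6.6656 + 3.2131 = 13.0787

13.08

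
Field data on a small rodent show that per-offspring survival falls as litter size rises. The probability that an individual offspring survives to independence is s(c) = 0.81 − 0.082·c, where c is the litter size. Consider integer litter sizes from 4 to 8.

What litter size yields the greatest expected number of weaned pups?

5

Expected weaned pups = c × s(c):
  c=4: 4 × 0.482 = 1.928
  c=5: 5 × 0.400 = 2.000
  c=6: 6 × 0.318 = 1.908
  c=7: 7 × 0.236 = 1.652
  c=8: 8 × 0.154 = 1.232
Maximum at c = 5 (2.000 weaned pups).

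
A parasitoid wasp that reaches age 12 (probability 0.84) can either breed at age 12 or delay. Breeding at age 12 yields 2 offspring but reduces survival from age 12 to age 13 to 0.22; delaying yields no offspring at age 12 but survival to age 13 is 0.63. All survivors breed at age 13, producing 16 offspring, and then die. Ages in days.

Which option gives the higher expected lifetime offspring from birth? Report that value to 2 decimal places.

breed at age 12: R₀ = 0.84 × (2 + 0.22 × 16) = 0.84 × 5.5200 = 4.6368
delay to age 13: R₀ = 0.84 × (0.63 × 16) = 0.84 × 10.0800 = 8.4672
Higher: delay to age 13 (8.4672).

8.47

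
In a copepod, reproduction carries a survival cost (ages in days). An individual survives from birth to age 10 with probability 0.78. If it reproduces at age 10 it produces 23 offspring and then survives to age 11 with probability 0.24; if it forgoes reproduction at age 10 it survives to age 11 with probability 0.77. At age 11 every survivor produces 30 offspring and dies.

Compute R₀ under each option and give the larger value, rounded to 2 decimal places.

23.56

breed at age 10: R₀ = 0.78 × (23 + 0.24 × 30) = 0.78 × 30.2000 = 23.5560
delay to age 11: R₀ = 0.78 × (0.77 × 30) = 0.78 × 23.1000 = 18.0180
Higher: breed at age 10 (23.5560).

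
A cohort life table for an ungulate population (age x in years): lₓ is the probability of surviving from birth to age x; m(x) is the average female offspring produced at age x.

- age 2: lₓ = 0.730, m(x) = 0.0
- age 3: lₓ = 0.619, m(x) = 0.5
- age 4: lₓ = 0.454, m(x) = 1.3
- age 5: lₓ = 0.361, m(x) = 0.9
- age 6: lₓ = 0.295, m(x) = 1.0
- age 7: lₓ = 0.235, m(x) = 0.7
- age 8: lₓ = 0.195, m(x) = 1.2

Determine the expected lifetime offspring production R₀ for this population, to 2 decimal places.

1.92

R₀ = Σ lₓ m(x):
  age 2: 0.730 × 0.0 = 0.0000
  age 3: 0.619 × 0.5 = 0.3095
  age 4: 0.454 × 1.3 = 0.5902
  age 5: 0.361 × 0.9 = 0.3249
  age 6: 0.295 × 1.0 = 0.2950
  age 7: 0.235 × 0.7 = 0.1645
  age 8: 0.195 × 1.2 = 0.2340
R₀ = 0.0000 + 0.3095 + 0.5902 + 0.3249 + 0.2950 + 0.1645 + 0.2340 = 1.9181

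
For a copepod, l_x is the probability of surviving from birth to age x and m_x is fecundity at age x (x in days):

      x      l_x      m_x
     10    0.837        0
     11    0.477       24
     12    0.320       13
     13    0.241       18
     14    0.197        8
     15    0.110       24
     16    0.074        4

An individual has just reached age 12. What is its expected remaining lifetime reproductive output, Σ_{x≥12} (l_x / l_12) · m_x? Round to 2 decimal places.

40.66

l_12 = 0.320. Conditional survival from age 12 to x is l_x / l_12.
  x=12: (0.320/0.320) × 13 = 13.0000
  x=13: (0.241/0.320) × 18 = 13.5562
  x=14: (0.197/0.320) × 8 = 4.9250
  x=15: (0.110/0.320) × 24 = 8.2500
  x=16: (0.074/0.320) × 4 = 0.9250
Sum = 13.0000 + 13.5562 + 4.9250 + 8.2500 + 0.9250 = 40.6562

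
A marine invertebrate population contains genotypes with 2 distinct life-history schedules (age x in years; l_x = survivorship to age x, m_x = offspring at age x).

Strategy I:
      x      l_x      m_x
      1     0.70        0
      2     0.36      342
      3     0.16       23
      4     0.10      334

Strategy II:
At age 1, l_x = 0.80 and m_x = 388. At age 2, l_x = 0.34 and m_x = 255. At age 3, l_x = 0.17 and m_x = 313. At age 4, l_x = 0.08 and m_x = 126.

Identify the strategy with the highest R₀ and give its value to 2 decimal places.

460.39

Strategy I: R₀ = 0.70×0 + 0.36×342 + 0.16×23 + 0.10×334 = 160.2000
Strategy II: R₀ = 0.80×388 + 0.34×255 + 0.17×313 + 0.08×126 = 460.3900
Highest R₀: strategy II with 460.3900.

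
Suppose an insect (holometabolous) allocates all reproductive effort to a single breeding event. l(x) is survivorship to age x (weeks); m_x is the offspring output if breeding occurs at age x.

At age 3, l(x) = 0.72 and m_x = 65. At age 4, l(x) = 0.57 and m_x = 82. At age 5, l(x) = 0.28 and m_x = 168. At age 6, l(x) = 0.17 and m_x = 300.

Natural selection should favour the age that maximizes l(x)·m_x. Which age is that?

Expected offspring if breeding at age x = l(x) × m_x:
  age 3: 0.72 × 65 = 46.800
  age 4: 0.57 × 82 = 46.740
  age 5: 0.28 × 168 = 47.040
  age 6: 0.17 × 300 = 51.000
Maximum at age 6 (51.000).

6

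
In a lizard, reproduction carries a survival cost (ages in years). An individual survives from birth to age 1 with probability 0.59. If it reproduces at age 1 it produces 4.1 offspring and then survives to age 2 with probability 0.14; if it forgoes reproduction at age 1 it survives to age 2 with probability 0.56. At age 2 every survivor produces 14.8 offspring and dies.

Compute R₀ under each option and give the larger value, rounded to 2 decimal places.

breed at age 1: R₀ = 0.59 × (4.1 + 0.14 × 14.8) = 0.59 × 6.1720 = 3.6415
delay to age 2: R₀ = 0.59 × (0.56 × 14.8) = 0.59 × 8.2880 = 4.8899
Higher: delay to age 2 (4.8899).

4.89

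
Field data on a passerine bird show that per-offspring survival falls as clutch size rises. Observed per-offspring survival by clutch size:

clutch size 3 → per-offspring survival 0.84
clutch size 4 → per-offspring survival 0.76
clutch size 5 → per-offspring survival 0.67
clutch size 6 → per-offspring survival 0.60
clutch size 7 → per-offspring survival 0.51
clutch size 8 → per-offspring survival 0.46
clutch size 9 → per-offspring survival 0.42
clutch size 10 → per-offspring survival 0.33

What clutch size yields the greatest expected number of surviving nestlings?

9

Expected surviving nestlings = c × s(c):
  c=3: 3 × 0.84 = 2.520
  c=4: 4 × 0.76 = 3.040
  c=5: 5 × 0.67 = 3.350
  c=6: 6 × 0.60 = 3.600
  c=7: 7 × 0.51 = 3.570
  c=8: 8 × 0.46 = 3.680
  c=9: 9 × 0.42 = 3.780
  c=10: 10 × 0.33 = 3.300
Maximum at c = 9 (3.780 surviving nestlings).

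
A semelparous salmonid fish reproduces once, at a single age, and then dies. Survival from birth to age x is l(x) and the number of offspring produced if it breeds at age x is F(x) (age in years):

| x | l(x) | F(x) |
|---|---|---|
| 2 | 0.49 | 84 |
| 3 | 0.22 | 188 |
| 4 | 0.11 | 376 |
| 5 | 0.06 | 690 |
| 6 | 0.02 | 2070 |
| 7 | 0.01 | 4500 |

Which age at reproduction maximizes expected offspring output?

Expected offspring if breeding at age x = l(x) × F(x):
  age 2: 0.49 × 84 = 41.160
  age 3: 0.22 × 188 = 41.360
  age 4: 0.11 × 376 = 41.360
  age 5: 0.06 × 690 = 41.400
  age 6: 0.02 × 2070 = 41.400
  age 7: 0.01 × 4500 = 45.000
Maximum at age 7 (45.000).

7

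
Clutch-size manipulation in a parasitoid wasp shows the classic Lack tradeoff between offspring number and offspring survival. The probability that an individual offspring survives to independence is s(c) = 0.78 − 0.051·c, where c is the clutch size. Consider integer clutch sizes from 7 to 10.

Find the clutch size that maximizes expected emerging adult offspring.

Expected emerging adult offspring = c × s(c):
  c=7: 7 × 0.423 = 2.961
  c=8: 8 × 0.372 = 2.976
  c=9: 9 × 0.321 = 2.889
  c=10: 10 × 0.270 = 2.700
Maximum at c = 8 (2.976 emerging adult offspring).

8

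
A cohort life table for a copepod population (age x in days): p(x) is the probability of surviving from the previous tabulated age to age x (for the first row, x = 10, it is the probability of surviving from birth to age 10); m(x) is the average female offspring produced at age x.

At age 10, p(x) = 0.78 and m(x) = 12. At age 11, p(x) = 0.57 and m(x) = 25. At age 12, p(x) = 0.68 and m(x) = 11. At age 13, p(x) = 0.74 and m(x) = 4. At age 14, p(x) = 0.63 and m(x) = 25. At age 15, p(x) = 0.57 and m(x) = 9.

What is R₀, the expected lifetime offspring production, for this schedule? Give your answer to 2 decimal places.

28.94

Survivorship from birth: l_x = p_10·p_11·…·p_x.
  l_10 = 0.78000
  l_11 = 0.44460
  l_12 = 0.30233
  l_13 = 0.22372
  l_14 = 0.14095
  l_15 = 0.08034
R₀ = Σ l_x m(x):
  age 10: 0.78000 × 12 = 9.3600
  age 11: 0.44460 × 25 = 11.1150
  age 12: 0.30233 × 11 = 3.3256
  age 13: 0.22372 × 4 = 0.8949
  age 14: 0.14095 × 25 = 3.5237
  age 15: 0.08034 × 9 = 0.7231
R₀ = 9.3600 + 11.1150 + 3.3256 + 0.8949 + 3.5237 + 0.7231 = 28.9423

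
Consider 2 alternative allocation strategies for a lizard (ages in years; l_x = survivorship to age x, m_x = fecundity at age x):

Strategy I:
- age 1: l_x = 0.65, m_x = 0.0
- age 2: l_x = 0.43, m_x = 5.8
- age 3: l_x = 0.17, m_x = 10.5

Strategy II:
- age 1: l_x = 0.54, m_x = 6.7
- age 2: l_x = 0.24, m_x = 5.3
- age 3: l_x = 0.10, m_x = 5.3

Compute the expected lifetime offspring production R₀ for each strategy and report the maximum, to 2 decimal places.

Strategy I: R₀ = 0.65×0.0 + 0.43×5.8 + 0.17×10.5 = 4.2790
Strategy II: R₀ = 0.54×6.7 + 0.24×5.3 + 0.10×5.3 = 5.4200
Highest R₀: strategy II with 5.4200.

5.42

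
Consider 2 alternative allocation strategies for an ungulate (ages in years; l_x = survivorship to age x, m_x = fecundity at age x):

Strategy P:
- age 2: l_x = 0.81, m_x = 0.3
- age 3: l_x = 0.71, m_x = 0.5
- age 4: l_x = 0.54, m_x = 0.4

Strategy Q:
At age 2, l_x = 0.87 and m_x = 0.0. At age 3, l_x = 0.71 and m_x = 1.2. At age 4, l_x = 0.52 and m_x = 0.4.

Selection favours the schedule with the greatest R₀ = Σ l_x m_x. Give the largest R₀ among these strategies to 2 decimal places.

Strategy P: R₀ = 0.81×0.3 + 0.71×0.5 + 0.54×0.4 = 0.8140
Strategy Q: R₀ = 0.87×0.0 + 0.71×1.2 + 0.52×0.4 = 1.0600
Highest R₀: strategy Q with 1.0600.

1.06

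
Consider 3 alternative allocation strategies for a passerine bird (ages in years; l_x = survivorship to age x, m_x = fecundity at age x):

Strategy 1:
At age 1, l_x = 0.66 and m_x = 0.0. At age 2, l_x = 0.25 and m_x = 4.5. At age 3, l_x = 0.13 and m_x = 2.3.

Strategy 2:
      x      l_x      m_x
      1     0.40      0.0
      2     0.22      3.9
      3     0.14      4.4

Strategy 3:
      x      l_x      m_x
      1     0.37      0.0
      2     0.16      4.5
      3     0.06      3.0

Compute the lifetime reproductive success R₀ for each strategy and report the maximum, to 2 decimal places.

Strategy 1: R₀ = 0.66×0.0 + 0.25×4.5 + 0.13×2.3 = 1.4240
Strategy 2: R₀ = 0.40×0.0 + 0.22×3.9 + 0.14×4.4 = 1.4740
Strategy 3: R₀ = 0.37×0.0 + 0.16×4.5 + 0.06×3.0 = 0.9000
Highest R₀: strategy 2 with 1.4740.

1.47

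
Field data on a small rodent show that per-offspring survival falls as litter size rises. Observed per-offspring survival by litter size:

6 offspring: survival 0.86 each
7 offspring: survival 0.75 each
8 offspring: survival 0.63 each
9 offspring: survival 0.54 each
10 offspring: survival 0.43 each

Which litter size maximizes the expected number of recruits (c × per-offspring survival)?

Expected recruits = c × s(c):
  c=6: 6 × 0.86 = 5.160
  c=7: 7 × 0.75 = 5.250
  c=8: 8 × 0.63 = 5.040
  c=9: 9 × 0.54 = 4.860
  c=10: 10 × 0.43 = 4.300
Maximum at c = 7 (5.250 recruits).

7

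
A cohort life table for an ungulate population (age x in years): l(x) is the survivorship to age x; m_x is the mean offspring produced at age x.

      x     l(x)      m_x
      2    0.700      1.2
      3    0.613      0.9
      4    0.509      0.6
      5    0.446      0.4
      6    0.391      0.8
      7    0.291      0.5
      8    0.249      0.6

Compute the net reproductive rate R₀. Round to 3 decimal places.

R₀ = Σ l(x) m_x:
  age 2: 0.700 × 1.2 = 0.8400
  age 3: 0.613 × 0.9 = 0.5517
  age 4: 0.509 × 0.6 = 0.3054
  age 5: 0.446 × 0.4 = 0.1784
  age 6: 0.391 × 0.8 = 0.3128
  age 7: 0.291 × 0.5 = 0.1455
  age 8: 0.249 × 0.6 = 0.1494
R₀ = 0.8400 + 0.5517 + 0.3054 + 0.1784 + 0.3128 + 0.1455 + 0.1494 = 2.4832

2.483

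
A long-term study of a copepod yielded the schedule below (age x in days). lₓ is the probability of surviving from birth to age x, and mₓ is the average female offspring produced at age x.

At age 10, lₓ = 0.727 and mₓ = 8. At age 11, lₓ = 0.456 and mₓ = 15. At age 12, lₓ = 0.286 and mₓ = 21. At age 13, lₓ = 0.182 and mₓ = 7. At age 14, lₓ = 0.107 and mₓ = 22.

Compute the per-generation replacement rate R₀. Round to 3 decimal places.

R₀ = Σ lₓ mₓ:
  age 10: 0.727 × 8 = 5.8160
  age 11: 0.456 × 15 = 6.8400
  age 12: 0.286 × 21 = 6.0060
  age 13: 0.182 × 7 = 1.2740
  age 14: 0.107 × 22 = 2.3540
R₀ = 5.8160 + 6.8400 + 6.0060 + 1.2740 + 2.3540 = 22.2900

22.290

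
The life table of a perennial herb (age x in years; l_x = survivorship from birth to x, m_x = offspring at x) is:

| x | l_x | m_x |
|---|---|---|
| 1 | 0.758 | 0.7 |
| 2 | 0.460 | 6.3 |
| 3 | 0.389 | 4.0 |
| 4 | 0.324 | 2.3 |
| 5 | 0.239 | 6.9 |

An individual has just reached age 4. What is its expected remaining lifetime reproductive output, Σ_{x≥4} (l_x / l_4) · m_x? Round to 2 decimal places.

7.39

l_4 = 0.324. Conditional survival from age 4 to x is l_x / l_4.
  x=4: (0.324/0.324) × 2.3 = 2.3000
  x=5: (0.239/0.324) × 6.9 = 5.0898
Sum = 2.3000 + 5.0898 = 7.3898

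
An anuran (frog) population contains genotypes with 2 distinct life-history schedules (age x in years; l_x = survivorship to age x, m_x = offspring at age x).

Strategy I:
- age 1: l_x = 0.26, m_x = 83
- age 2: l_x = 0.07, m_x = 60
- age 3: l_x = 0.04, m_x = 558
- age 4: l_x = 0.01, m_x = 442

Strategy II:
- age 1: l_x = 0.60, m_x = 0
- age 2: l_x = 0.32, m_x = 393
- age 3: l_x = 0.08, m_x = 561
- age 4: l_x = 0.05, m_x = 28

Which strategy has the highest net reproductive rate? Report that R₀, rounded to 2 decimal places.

Strategy I: R₀ = 0.26×83 + 0.07×60 + 0.04×558 + 0.01×442 = 52.5200
Strategy II: R₀ = 0.60×0 + 0.32×393 + 0.08×561 + 0.05×28 = 172.0400
Highest R₀: strategy II with 172.0400.

172.04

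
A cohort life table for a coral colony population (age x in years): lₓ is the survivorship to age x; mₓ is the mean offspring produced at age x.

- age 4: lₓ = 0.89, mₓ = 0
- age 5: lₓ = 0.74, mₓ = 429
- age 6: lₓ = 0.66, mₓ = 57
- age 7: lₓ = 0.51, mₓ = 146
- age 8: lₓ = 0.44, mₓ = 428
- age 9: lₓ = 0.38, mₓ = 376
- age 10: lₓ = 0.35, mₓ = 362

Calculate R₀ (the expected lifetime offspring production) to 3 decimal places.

887.440

R₀ = Σ lₓ mₓ:
  age 4: 0.89 × 0 = 0.0000
  age 5: 0.74 × 429 = 317.4600
  age 6: 0.66 × 57 = 37.6200
  age 7: 0.51 × 146 = 74.4600
  age 8: 0.44 × 428 = 188.3200
  age 9: 0.38 × 376 = 142.8800
  age 10: 0.35 × 362 = 126.7000
R₀ = 0.0000 + 317.4600 + 37.6200 + 74.4600 + 188.3200 + 142.8800 + 126.7000 = 887.4400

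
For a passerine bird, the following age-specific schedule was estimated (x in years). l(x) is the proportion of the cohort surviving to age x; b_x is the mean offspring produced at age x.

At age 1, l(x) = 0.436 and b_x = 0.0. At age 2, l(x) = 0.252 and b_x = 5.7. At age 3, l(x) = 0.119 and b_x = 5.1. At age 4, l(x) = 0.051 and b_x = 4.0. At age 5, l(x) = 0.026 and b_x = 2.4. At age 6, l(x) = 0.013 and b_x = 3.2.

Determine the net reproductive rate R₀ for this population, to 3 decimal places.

R₀ = Σ l(x) b_x:
  age 1: 0.436 × 0.0 = 0.0000
  age 2: 0.252 × 5.7 = 1.4364
  age 3: 0.119 × 5.1 = 0.6069
  age 4: 0.051 × 4.0 = 0.2040
  age 5: 0.026 × 2.4 = 0.0624
  age 6: 0.013 × 3.2 = 0.0416
R₀ = 0.0000 + 1.4364 + 0.6069 + 0.2040 + 0.0624 + 0.0416 = 2.3513

2.351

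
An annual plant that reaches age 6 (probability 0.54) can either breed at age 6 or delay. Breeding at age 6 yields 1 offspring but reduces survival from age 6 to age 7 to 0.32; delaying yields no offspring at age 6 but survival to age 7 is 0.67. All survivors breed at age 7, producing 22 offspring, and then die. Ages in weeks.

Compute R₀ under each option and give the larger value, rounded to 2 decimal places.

breed at age 6: R₀ = 0.54 × (1 + 0.32 × 22) = 0.54 × 8.0400 = 4.3416
delay to age 7: R₀ = 0.54 × (0.67 × 22) = 0.54 × 14.7400 = 7.9596
Higher: delay to age 7 (7.9596).

7.96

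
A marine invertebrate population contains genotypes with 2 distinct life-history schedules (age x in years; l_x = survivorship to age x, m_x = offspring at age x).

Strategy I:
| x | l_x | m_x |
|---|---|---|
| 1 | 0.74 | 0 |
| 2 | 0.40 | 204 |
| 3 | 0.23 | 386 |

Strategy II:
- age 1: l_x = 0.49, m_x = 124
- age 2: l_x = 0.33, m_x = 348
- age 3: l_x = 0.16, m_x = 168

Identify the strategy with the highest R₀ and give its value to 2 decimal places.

Strategy I: R₀ = 0.74×0 + 0.40×204 + 0.23×386 = 170.3800
Strategy II: R₀ = 0.49×124 + 0.33×348 + 0.16×168 = 202.4800
Highest R₀: strategy II with 202.4800.

202.48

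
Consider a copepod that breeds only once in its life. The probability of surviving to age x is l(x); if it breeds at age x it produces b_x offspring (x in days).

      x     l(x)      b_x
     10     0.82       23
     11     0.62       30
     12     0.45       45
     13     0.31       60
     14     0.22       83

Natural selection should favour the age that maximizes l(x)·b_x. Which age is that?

12

Expected offspring if breeding at age x = l(x) × b_x:
  age 10: 0.82 × 23 = 18.860
  age 11: 0.62 × 30 = 18.600
  age 12: 0.45 × 45 = 20.250
  age 13: 0.31 × 60 = 18.600
  age 14: 0.22 × 83 = 18.260
Maximum at age 12 (20.250).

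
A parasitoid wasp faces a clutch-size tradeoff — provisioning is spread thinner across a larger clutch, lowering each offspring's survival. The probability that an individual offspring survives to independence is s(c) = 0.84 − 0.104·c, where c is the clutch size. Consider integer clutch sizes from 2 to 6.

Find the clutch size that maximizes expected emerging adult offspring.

4

Expected emerging adult offspring = c × s(c):
  c=2: 2 × 0.632 = 1.264
  c=3: 3 × 0.528 = 1.584
  c=4: 4 × 0.424 = 1.696
  c=5: 5 × 0.320 = 1.600
  c=6: 6 × 0.216 = 1.296
Maximum at c = 4 (1.696 emerging adult offspring).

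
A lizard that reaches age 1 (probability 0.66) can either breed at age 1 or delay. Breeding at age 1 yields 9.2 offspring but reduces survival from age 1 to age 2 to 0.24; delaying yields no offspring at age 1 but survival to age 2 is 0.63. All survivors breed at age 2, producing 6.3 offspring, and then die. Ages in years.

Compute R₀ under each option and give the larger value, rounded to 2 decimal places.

breed at age 1: R₀ = 0.66 × (9.2 + 0.24 × 6.3) = 0.66 × 10.7120 = 7.0699
delay to age 2: R₀ = 0.66 × (0.63 × 6.3) = 0.66 × 3.9690 = 2.6195
Higher: breed at age 1 (7.0699).

7.07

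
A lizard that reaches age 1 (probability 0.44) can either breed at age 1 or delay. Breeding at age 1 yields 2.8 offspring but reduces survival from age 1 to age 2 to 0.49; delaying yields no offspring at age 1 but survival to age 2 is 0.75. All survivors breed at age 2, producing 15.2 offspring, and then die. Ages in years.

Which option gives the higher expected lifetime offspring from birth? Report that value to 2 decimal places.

breed at age 1: R₀ = 0.44 × (2.8 + 0.49 × 15.2) = 0.44 × 10.2480 = 4.5091
delay to age 2: R₀ = 0.44 × (0.75 × 15.2) = 0.44 × 11.4000 = 5.0160
Higher: delay to age 2 (5.0160).

5.02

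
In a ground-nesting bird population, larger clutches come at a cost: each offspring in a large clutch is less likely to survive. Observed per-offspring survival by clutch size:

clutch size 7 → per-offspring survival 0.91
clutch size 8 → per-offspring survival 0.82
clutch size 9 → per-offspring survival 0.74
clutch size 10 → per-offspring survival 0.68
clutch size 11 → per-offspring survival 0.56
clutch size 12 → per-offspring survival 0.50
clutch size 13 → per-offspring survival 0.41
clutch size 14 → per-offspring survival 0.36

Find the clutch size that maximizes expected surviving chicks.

10

Expected surviving chicks = c × s(c):
  c=7: 7 × 0.91 = 6.370
  c=8: 8 × 0.82 = 6.560
  c=9: 9 × 0.74 = 6.660
  c=10: 10 × 0.68 = 6.800
  c=11: 11 × 0.56 = 6.160
  c=12: 12 × 0.50 = 6.000
  c=13: 13 × 0.41 = 5.330
  c=14: 14 × 0.36 = 5.040
Maximum at c = 10 (6.800 surviving chicks).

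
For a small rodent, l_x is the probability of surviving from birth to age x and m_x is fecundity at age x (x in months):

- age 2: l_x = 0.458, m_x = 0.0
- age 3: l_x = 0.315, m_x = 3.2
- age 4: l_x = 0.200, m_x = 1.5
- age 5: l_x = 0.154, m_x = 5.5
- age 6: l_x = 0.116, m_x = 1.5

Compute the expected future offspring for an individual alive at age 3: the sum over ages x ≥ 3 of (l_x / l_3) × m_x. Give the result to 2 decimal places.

l_3 = 0.315. Conditional survival from age 3 to x is l_x / l_3.
  x=3: (0.315/0.315) × 3.2 = 3.2000
  x=4: (0.200/0.315) × 1.5 = 0.9524
  x=5: (0.154/0.315) × 5.5 = 2.6889
  x=6: (0.116/0.315) × 1.5 = 0.5524
Sum = 3.2000 + 0.9524 + 2.6889 + 0.5524 = 7.3937

7.39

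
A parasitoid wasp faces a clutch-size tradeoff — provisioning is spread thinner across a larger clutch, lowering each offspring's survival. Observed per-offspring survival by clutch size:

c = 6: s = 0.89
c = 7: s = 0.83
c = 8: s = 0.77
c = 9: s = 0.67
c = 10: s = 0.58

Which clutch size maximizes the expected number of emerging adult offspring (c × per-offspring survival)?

8

Expected emerging adult offspring = c × s(c):
  c=6: 6 × 0.89 = 5.340
  c=7: 7 × 0.83 = 5.810
  c=8: 8 × 0.77 = 6.160
  c=9: 9 × 0.67 = 6.030
  c=10: 10 × 0.58 = 5.800
Maximum at c = 8 (6.160 emerging adult offspring).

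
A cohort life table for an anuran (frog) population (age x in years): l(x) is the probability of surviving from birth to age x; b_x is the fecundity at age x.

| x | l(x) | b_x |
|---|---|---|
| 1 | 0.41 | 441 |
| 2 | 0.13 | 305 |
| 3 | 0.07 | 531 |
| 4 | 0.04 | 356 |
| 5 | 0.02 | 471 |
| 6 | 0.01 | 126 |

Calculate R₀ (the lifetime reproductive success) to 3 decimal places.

282.550

R₀ = Σ l(x) b_x:
  age 1: 0.41 × 441 = 180.8100
  age 2: 0.13 × 305 = 39.6500
  age 3: 0.07 × 531 = 37.1700
  age 4: 0.04 × 356 = 14.2400
  age 5: 0.02 × 471 = 9.4200
  age 6: 0.01 × 126 = 1.2600
R₀ = 180.8100 + 39.6500 + 37.1700 + 14.2400 + 9.4200 + 1.2600 = 282.5500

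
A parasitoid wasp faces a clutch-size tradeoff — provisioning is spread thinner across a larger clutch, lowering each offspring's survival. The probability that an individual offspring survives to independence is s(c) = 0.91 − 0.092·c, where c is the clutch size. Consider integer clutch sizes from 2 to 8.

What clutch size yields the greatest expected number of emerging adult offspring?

Expected emerging adult offspring = c × s(c):
  c=2: 2 × 0.726 = 1.452
  c=3: 3 × 0.634 = 1.902
  c=4: 4 × 0.542 = 2.168
  c=5: 5 × 0.450 = 2.250
  c=6: 6 × 0.358 = 2.148
  c=7: 7 × 0.266 = 1.862
  c=8: 8 × 0.174 = 1.392
Maximum at c = 5 (2.250 emerging adult offspring).

5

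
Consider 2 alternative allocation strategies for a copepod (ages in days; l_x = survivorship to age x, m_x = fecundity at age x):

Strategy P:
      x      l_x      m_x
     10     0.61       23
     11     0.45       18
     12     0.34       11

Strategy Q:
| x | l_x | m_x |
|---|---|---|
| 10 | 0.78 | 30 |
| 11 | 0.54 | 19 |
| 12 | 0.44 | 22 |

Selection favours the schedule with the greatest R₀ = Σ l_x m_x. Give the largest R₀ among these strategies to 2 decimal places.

43.34

Strategy P: R₀ = 0.61×23 + 0.45×18 + 0.34×11 = 25.8700
Strategy Q: R₀ = 0.78×30 + 0.54×19 + 0.44×22 = 43.3400
Highest R₀: strategy Q with 43.3400.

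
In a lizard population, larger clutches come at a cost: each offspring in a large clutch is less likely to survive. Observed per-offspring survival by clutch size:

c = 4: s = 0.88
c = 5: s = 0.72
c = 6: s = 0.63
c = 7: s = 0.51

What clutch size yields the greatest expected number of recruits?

6

Expected recruits = c × s(c):
  c=4: 4 × 0.88 = 3.520
  c=5: 5 × 0.72 = 3.600
  c=6: 6 × 0.63 = 3.780
  c=7: 7 × 0.51 = 3.570
Maximum at c = 6 (3.780 recruits).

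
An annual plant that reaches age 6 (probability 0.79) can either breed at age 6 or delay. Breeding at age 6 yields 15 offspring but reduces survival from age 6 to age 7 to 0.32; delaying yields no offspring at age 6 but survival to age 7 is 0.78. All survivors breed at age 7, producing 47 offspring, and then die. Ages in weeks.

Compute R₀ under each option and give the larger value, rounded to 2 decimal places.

breed at age 6: R₀ = 0.79 × (15 + 0.32 × 47) = 0.79 × 30.0400 = 23.7316
delay to age 7: R₀ = 0.79 × (0.78 × 47) = 0.79 × 36.6600 = 28.9614
Higher: delay to age 7 (28.9614).

28.96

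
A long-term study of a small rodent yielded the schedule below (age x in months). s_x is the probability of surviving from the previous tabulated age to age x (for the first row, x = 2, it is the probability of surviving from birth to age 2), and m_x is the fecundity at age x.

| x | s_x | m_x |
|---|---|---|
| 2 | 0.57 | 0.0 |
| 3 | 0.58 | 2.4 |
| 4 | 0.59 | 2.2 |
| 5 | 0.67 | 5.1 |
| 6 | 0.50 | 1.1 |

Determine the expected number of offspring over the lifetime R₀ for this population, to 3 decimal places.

1.961

Survivorship from birth: l_x = s_2·s_3·…·s_x.
  l_2 = 0.57000
  l_3 = 0.33060
  l_4 = 0.19505
  l_5 = 0.13069
  l_6 = 0.06534
R₀ = Σ l_x m_x:
  age 2: 0.57000 × 0.0 = 0.0000
  age 3: 0.33060 × 2.4 = 0.7934
  age 4: 0.19505 × 2.2 = 0.4291
  age 5: 0.13069 × 5.1 = 0.6665
  age 6: 0.06534 × 1.1 = 0.0719
R₀ = 0.0000 + 0.7934 + 0.4291 + 0.6665 + 0.0719 = 1.9609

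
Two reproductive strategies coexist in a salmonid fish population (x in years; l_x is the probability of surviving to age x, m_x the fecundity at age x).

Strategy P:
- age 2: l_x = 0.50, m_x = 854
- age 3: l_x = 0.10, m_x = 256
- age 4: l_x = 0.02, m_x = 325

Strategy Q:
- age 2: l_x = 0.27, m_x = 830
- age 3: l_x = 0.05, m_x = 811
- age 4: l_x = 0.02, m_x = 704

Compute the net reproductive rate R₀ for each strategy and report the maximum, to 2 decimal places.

459.10

Strategy P: R₀ = 0.50×854 + 0.10×256 + 0.02×325 = 459.1000
Strategy Q: R₀ = 0.27×830 + 0.05×811 + 0.02×704 = 278.7300
Highest R₀: strategy P with 459.1000.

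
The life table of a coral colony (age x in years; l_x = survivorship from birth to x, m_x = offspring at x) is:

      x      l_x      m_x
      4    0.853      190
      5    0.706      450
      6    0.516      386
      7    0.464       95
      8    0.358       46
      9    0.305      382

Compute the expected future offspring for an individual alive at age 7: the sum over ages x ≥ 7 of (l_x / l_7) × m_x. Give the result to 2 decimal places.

l_7 = 0.464. Conditional survival from age 7 to x is l_x / l_7.
  x=7: (0.464/0.464) × 95 = 95.0000
  x=8: (0.358/0.464) × 46 = 35.4914
  x=9: (0.305/0.464) × 382 = 251.0991
Sum = 95.0000 + 35.4914 + 251.0991 = 381.5905

381.59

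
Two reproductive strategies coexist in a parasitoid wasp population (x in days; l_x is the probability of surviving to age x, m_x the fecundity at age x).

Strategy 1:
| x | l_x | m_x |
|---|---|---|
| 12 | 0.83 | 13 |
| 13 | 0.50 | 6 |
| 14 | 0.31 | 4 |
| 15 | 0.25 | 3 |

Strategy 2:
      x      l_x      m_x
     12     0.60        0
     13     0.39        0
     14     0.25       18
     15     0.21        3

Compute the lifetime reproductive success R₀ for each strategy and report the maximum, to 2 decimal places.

15.78

Strategy 1: R₀ = 0.83×13 + 0.50×6 + 0.31×4 + 0.25×3 = 15.7800
Strategy 2: R₀ = 0.60×0 + 0.39×0 + 0.25×18 + 0.21×3 = 5.1300
Highest R₀: strategy 1 with 15.7800.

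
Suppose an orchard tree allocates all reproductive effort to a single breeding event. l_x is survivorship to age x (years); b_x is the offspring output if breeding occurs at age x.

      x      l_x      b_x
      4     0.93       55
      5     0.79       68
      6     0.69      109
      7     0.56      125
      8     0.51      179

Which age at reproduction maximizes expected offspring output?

8

Expected offspring if breeding at age x = l_x × b_x:
  age 4: 0.93 × 55 = 51.150
  age 5: 0.79 × 68 = 53.720
  age 6: 0.69 × 109 = 75.210
  age 7: 0.56 × 125 = 70.000
  age 8: 0.51 × 179 = 91.290
Maximum at age 8 (91.290).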